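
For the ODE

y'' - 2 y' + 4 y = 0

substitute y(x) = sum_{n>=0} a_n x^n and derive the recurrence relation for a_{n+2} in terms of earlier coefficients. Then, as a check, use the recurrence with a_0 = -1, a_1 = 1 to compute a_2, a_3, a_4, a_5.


Substitute y = sum_n a_n x^n.
y''(x) has coefficient (n+2)(n+1) a_{n+2} at x^n;
-2 y'(x) has coefficient -2 (n+1) a_{n+1} at x^n;
4 y(x) has coefficient 4 a_n at x^n.
Matching x^n: (n+2)(n+1) a_{n+2} - 2 (n+1) a_{n+1} + 4 a_n = 0.
Thus a_{n+2} = [2 (n+1) a_{n+1} - 4 a_n] / ((n+1)(n+2)).

Check with a_0 = -1, a_1 = 1 (apply the recurrence for n = 0, 1, 2, 3): a_0 = -1, a_1 = 1, a_2 = 3, a_3 = 4/3, a_4 = -1/3, a_5 = -2/5.

a_(n+2) = [2 (n+1) a_(n+1) - 4 a_n] / ((n+1)(n+2)); check: a_0 = -1, a_1 = 1, a_2 = 3, a_3 = 4/3, a_4 = -1/3, a_5 = -2/5


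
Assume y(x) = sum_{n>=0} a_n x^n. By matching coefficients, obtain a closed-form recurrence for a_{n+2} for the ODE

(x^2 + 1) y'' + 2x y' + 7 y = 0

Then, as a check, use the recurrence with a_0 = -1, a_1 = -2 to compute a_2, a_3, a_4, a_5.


Substitute y = sum_n a_n x^n.
(1 + 1 x^2) y'' contributes (n+2)(n+1) a_{n+2} + n(n-1) a_n at x^n.
2 x y'(x) contributes 2 n a_n at x^n.
7 y(x) contributes 7 a_n at x^n.
Matching x^n: (n+2)(n+1) a_{n+2} + (n(n-1) + 2 n + 7) a_n = 0.
Thus a_{n+2} = (-n(n-1) - 2 n - 7) / ((n+1)(n+2)) * a_n.

Check with a_0 = -1, a_1 = -2 (apply the recurrence for n = 0, 1, 2, 3): a_0 = -1, a_1 = -2, a_2 = 7/2, a_3 = 3, a_4 = -91/24, a_5 = -57/20.

a_(n+2) = (-n(n-1) - 2 n - 7) / ((n+1)(n+2)) * a_n; check: a_0 = -1, a_1 = -2, a_2 = 7/2, a_3 = 3, a_4 = -91/24, a_5 = -57/20


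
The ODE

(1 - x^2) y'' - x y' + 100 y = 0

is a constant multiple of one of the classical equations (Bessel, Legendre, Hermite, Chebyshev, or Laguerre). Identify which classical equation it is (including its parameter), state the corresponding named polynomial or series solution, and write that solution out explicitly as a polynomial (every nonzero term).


The equation is already in a standard form:  (1 - x^2) y'' - x y' + 100 y = 0.
This matches the Chebyshev equation (1 - x^2) y'' - x y' + n^2 y = 0 (note the -x y' term, not -2x y') with n^2 = 100, so n = 10; the polynomial solution is T_10(x).
With y = sum_k a_k x^k, matching x^k gives (k+2)(k+1) a_{k+2} = (k^2 - n^2) a_k = (k - 10)(k + 10) a_k. The right side vanishes at k = 10, so the series with the parity of 10 terminates at degree 10.
Standard normalization: leading coefficient of T_n is 2^(n-1), so a_10 = 2^9 = 512. Work downward with a_k = (k+1)(k+2) a_{k+2} / ((k - 10)(k + 10)):
  a_8 = (9)(10)(512) / ((8 - 10)(8 + 10)) = 46080/(-36) = -1280
  a_6 = (7)(8)(-1280) / ((6 - 10)(6 + 10)) = -71680/(-64) = 1120
  a_4 = (5)(6)(1120) / ((4 - 10)(4 + 10)) = 33600/(-84) = -400
  a_2 = (3)(4)(-400) / ((2 - 10)(2 + 10)) = -4800/(-96) = 50
  a_0 = (1)(2)(50) / ((0 - 10)(0 + 10)) = 100/(-100) = -1
Hence T_10(x) = 512 x^10 - 1280 x^8 + 1120 x^6 - 400 x^4 + 50 x^2 - 1.

T_10(x); series = 512 x^10 - 1280 x^8 + 1120 x^6 - 400 x^4 + 50 x^2 - 1


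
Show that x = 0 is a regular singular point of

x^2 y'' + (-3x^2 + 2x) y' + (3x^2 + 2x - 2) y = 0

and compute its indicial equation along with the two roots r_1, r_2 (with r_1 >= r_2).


Divide by x^2 to reach normal form y'' + P_1(x) y' + P_2(x) y = 0 with P_1(x) = -3 + 2/x and P_2(x) = 3 + 2/x - 2/x^2.
x = 0 is a singular point because the y'-coefficient -3 + 2/x has a pole at x = 0 and the y-coefficient 3 + 2/x - 2/x^2 has a pole at x = 0.
It is a regular singular point because x P_1(x) = p(x) = 2 - 3x and x^2 P_2(x) = q(x) = 3x^2 + 2x - 2 are polynomials, hence analytic at x = 0.
p(0) = 2,  q(0) = -2.
Indicial equation: r(r-1) + p(0) r + q(0) = 0, i.e. r^2 + (p(0) - 1) r + q(0) = 0, i.e. r^2 + 1 r - 2 = 0.
Discriminant: (1)^2 - 4(-2) = 9, so r = (-1 ± 3)/2.
Solving: r_1 = 1, r_2 = -2.

indicial: r^2 + 1 r - 2 = 0; roots r_1 = 1, r_2 = -2


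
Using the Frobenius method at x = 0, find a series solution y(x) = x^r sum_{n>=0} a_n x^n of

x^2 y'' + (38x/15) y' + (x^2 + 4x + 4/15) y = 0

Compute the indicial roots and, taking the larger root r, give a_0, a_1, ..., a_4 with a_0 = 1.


Write in Frobenius form y'' + (p(x)/x) y' + (q(x)/x^2) y = 0:
  p(x) = 38/15,  q(x) = x^2 + 4x + 4/15.
Indicial equation: r(r-1) + (38/15) r + (4/15) = 0 -> roots r_1 = -1/5, r_2 = -4/3.
Take r = r_1 = -1/5. Let y(x) = x^r sum_{n>=0} a_n x^n with a_0 = 1.
Substitute y = x^r sum a_n x^n and match x^{r+n}. The recurrence is
  D(n) a_n + 4 a_{n-1} + 1 a_{n-2} = 0,  where D(n) = (r+n)(r+n-1) + (38/15)(r+n) + (4/15).
  a_n = [-4 a_{n-1} - 1 a_{n-2}] / D(n).
Since the indicial polynomial factors as (r - r_1)(r - r_2), D(n) = (r_1 + n - r_1)(r_1 + n - r_2) = n(n + 17/15).
Evaluating step by step (a_0 = 1):
  n = 1: D(1) = 1(1 + 17/15) = 32/15; numerator = -4(1) = -4; a_1 = (-4)/(32/15) = -15/8
  n = 2: D(2) = 2(2 + 17/15) = 94/15; numerator = -4(-15/8) - 1(1) = 13/2; a_2 = (13/2)/(94/15) = 195/188
  n = 3: D(3) = 3(3 + 17/15) = 62/5; numerator = -4(195/188) - 1(-15/8) = -855/376; a_3 = (-855/376)/(62/5) = -4275/23312
  n = 4: D(4) = 4(4 + 17/15) = 308/15; numerator = -4(-4275/23312) - 1(195/188) = -885/2914; a_4 = (-885/2914)/(308/15) = -13275/897512

r = -1/5; a_0 = 1; a_1 = -15/8; a_2 = 195/188; a_3 = -4275/23312; a_4 = -13275/897512


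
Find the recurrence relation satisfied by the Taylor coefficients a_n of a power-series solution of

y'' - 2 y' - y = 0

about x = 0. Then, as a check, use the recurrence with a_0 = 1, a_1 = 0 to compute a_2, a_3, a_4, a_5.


Substitute y = sum_n a_n x^n.
y''(x) has coefficient (n+2)(n+1) a_{n+2} at x^n;
-2 y'(x) has coefficient -2 (n+1) a_{n+1} at x^n;
-y(x) has coefficient -1 a_n at x^n.
Matching x^n: (n+2)(n+1) a_{n+2} - 2 (n+1) a_{n+1} - 1 a_n = 0.
Thus a_{n+2} = [2 (n+1) a_{n+1} + 1 a_n] / ((n+1)(n+2)).

Check with a_0 = 1, a_1 = 0 (apply the recurrence for n = 0, 1, 2, 3): a_0 = 1, a_1 = 0, a_2 = 1/2, a_3 = 1/3, a_4 = 5/24, a_5 = 1/10.

a_(n+2) = [2 (n+1) a_(n+1) + 1 a_n] / ((n+1)(n+2)); check: a_0 = 1, a_1 = 0, a_2 = 1/2, a_3 = 1/3, a_4 = 5/24, a_5 = 1/10


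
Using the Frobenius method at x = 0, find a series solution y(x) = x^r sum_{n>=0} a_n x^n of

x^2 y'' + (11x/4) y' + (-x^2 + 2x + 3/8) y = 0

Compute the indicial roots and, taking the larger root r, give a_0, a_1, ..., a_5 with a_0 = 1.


Write in Frobenius form y'' + (p(x)/x) y' + (q(x)/x^2) y = 0:
  p(x) = 11/4,  q(x) = -x^2 + 2x + 3/8.
Indicial equation: r(r-1) + (11/4) r + (3/8) = 0 -> roots r_1 = -1/4, r_2 = -3/2.
Take r = r_1 = -1/4. Let y(x) = x^r sum_{n>=0} a_n x^n with a_0 = 1.
Substitute y = x^r sum a_n x^n and match x^{r+n}. The recurrence is
  D(n) a_n + 2 a_{n-1} - 1 a_{n-2} = 0,  where D(n) = (r+n)(r+n-1) + (11/4)(r+n) + (3/8).
  a_n = [-2 a_{n-1} + 1 a_{n-2}] / D(n).
Since the indicial polynomial factors as (r - r_1)(r - r_2), D(n) = (r_1 + n - r_1)(r_1 + n - r_2) = n(n + 5/4).
Evaluating step by step (a_0 = 1):
  n = 1: D(1) = 1(1 + 5/4) = 9/4; numerator = -2(1) = -2; a_1 = (-2)/(9/4) = -8/9
  n = 2: D(2) = 2(2 + 5/4) = 13/2; numerator = -2(-8/9) + 1(1) = 25/9; a_2 = (25/9)/(13/2) = 50/117
  n = 3: D(3) = 3(3 + 5/4) = 51/4; numerator = -2(50/117) + 1(-8/9) = -68/39; a_3 = (-68/39)/(51/4) = -16/117
  n = 4: D(4) = 4(4 + 5/4) = 21; numerator = -2(-16/117) + 1(50/117) = 82/117; a_4 = (82/117)/(21) = 82/2457
  n = 5: D(5) = 5(5 + 5/4) = 125/4; numerator = -2(82/2457) + 1(-16/117) = -500/2457; a_5 = (-500/2457)/(125/4) = -16/2457

r = -1/4; a_0 = 1; a_1 = -8/9; a_2 = 50/117; a_3 = -16/117; a_4 = 82/2457; a_5 = -16/2457


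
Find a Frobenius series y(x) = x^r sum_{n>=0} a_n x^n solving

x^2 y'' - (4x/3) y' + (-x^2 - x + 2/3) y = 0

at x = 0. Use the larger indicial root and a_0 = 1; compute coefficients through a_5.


Write in Frobenius form y'' + (p(x)/x) y' + (q(x)/x^2) y = 0:
  p(x) = -4/3,  q(x) = -x^2 - x + 2/3.
Indicial equation: r(r-1) + (-4/3) r + (2/3) = 0 -> roots r_1 = 2, r_2 = 1/3.
Take r = r_1 = 2. Let y(x) = x^r sum_{n>=0} a_n x^n with a_0 = 1.
Substitute y = x^r sum a_n x^n and match x^{r+n}. The recurrence is
  D(n) a_n - 1 a_{n-1} - 1 a_{n-2} = 0,  where D(n) = (r+n)(r+n-1) + (-4/3)(r+n) + (2/3).
  a_n = [1 a_{n-1} + 1 a_{n-2}] / D(n).
Since the indicial polynomial factors as (r - r_1)(r - r_2), D(n) = (r_1 + n - r_1)(r_1 + n - r_2) = n(n + 5/3).
Evaluating step by step (a_0 = 1):
  n = 1: D(1) = 1(1 + 5/3) = 8/3; numerator = 1(1) = 1; a_1 = (1)/(8/3) = 3/8
  n = 2: D(2) = 2(2 + 5/3) = 22/3; numerator = 1(3/8) + 1(1) = 11/8; a_2 = (11/8)/(22/3) = 3/16
  n = 3: D(3) = 3(3 + 5/3) = 14; numerator = 1(3/16) + 1(3/8) = 9/16; a_3 = (9/16)/(14) = 9/224
  n = 4: D(4) = 4(4 + 5/3) = 68/3; numerator = 1(9/224) + 1(3/16) = 51/224; a_4 = (51/224)/(68/3) = 9/896
  n = 5: D(5) = 5(5 + 5/3) = 100/3; numerator = 1(9/896) + 1(9/224) = 45/896; a_5 = (45/896)/(100/3) = 27/17920

r = 2; a_0 = 1; a_1 = 3/8; a_2 = 3/16; a_3 = 9/224; a_4 = 9/896; a_5 = 27/17920


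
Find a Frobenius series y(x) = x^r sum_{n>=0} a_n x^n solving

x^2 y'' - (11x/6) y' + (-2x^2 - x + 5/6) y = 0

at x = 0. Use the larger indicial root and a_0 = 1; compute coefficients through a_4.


Write in Frobenius form y'' + (p(x)/x) y' + (q(x)/x^2) y = 0:
  p(x) = -11/6,  q(x) = -2x^2 - x + 5/6.
Indicial equation: r(r-1) + (-11/6) r + (5/6) = 0 -> roots r_1 = 5/2, r_2 = 1/3.
Take r = r_1 = 5/2. Let y(x) = x^r sum_{n>=0} a_n x^n with a_0 = 1.
Substitute y = x^r sum a_n x^n and match x^{r+n}. The recurrence is
  D(n) a_n - 1 a_{n-1} - 2 a_{n-2} = 0,  where D(n) = (r+n)(r+n-1) + (-11/6)(r+n) + (5/6).
  a_n = [1 a_{n-1} + 2 a_{n-2}] / D(n).
Since the indicial polynomial factors as (r - r_1)(r - r_2), D(n) = (r_1 + n - r_1)(r_1 + n - r_2) = n(n + 13/6).
Evaluating step by step (a_0 = 1):
  n = 1: D(1) = 1(1 + 13/6) = 19/6; numerator = 1(1) = 1; a_1 = (1)/(19/6) = 6/19
  n = 2: D(2) = 2(2 + 13/6) = 25/3; numerator = 1(6/19) + 2(1) = 44/19; a_2 = (44/19)/(25/3) = 132/475
  n = 3: D(3) = 3(3 + 13/6) = 31/2; numerator = 1(132/475) + 2(6/19) = 432/475; a_3 = (432/475)/(31/2) = 864/14725
  n = 4: D(4) = 4(4 + 13/6) = 74/3; numerator = 1(864/14725) + 2(132/475) = 9048/14725; a_4 = (9048/14725)/(74/3) = 13572/544825

r = 5/2; a_0 = 1; a_1 = 6/19; a_2 = 132/475; a_3 = 864/14725; a_4 = 13572/544825


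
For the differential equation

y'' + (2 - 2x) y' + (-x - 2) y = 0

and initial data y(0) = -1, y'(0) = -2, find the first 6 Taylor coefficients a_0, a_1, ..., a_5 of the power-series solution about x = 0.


Ansatz: y(x) = sum_{n>=0} a_n x^n, so y'(x) = sum_{n>=1} n a_n x^(n-1) and y''(x) = sum_{n>=2} n(n-1) a_n x^(n-2).
Substitute into P(x) y'' + Q(x) y' + R(x) y = 0 with P(x) = 1, Q(x) = 2 - 2x, R(x) = -x - 2, and match powers of x.
Initial conditions: a_0 = -1, a_1 = -2.
Setting the coefficient of each power of x to zero and solving order by order (substituting the coefficients already found):
  x^0: 2 a_2 + 2 a_1 - 2 a_0 = 0  ->  2 a_2 = -2 a_1 + 2 a_0 = 2  ->  a_2 = 1
  x^1: 6 a_3 + 4 a_2 - 4 a_1 - a_0 = 0  ->  6 a_3 = -4 a_2 + 4 a_1 + a_0 = -13  ->  a_3 = -13/6
  x^2: 12 a_4 + 6 a_3 - 6 a_2 - a_1 = 0  ->  12 a_4 = -6 a_3 + 6 a_2 + a_1 = 17  ->  a_4 = 17/12
  x^3: 20 a_5 + 8 a_4 - 8 a_3 - a_2 = 0  ->  20 a_5 = -8 a_4 + 8 a_3 + a_2 = -83/3  ->  a_5 = -83/60
Truncated series: y(x) = -1 - 2 x + x^2 - (13/6) x^3 + (17/12) x^4 - (83/60) x^5 + O(x^6).

a_0 = -1; a_1 = -2; a_2 = 1; a_3 = -13/6; a_4 = 17/12; a_5 = -83/60


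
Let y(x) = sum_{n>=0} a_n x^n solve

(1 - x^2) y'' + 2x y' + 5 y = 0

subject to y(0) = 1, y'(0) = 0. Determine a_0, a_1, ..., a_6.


Ansatz: y(x) = sum_{n>=0} a_n x^n, so y'(x) = sum_{n>=1} n a_n x^(n-1) and y''(x) = sum_{n>=2} n(n-1) a_n x^(n-2).
Substitute into P(x) y'' + Q(x) y' + R(x) y = 0 with P(x) = 1 - x^2, Q(x) = 2x, R(x) = 5, and match powers of x.
Initial conditions: a_0 = 1, a_1 = 0.
Setting the coefficient of each power of x to zero and solving order by order (substituting the coefficients already found):
  x^0: 2 a_2 + 5 a_0 = 0  ->  2 a_2 = -5 a_0 = -5  ->  a_2 = -5/2
  x^1: 6 a_3 + 7 a_1 = 0  ->  6 a_3 = -7 a_1 = 0  ->  a_3 = 0
  x^2: 12 a_4 + 7 a_2 = 0  ->  12 a_4 = -7 a_2 = 35/2  ->  a_4 = 35/24
  x^3: 20 a_5 + 5 a_3 = 0  ->  20 a_5 = -5 a_3 = 0  ->  a_5 = 0
  x^4: 30 a_6 + a_4 = 0  ->  30 a_6 = -a_4 = -35/24  ->  a_6 = -7/144
Truncated series: y(x) = 1 - (5/2) x^2 + (35/24) x^4 - (7/144) x^6 + O(x^7).

a_0 = 1; a_1 = 0; a_2 = -5/2; a_3 = 0; a_4 = 35/24; a_5 = 0; a_6 = -7/144


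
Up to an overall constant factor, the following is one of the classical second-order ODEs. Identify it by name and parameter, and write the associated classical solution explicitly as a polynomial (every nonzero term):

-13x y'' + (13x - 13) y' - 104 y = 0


All three coefficients share the factor -13; dividing through by -13 gives  x y'' + (1 - x) y' + 8 y = 0.
This matches the Laguerre equation x y'' + (1 - x) y' + n y = 0 with n = 8; the polynomial solution is L_8(x).
With y = sum_k a_k x^k, matching x^k gives (k+1)k a_{k+1} + (k+1) a_{k+1} - k a_k + n a_k = 0, i.e. (k+1)^2 a_{k+1} = (k - n) a_k = (k - 8) a_k. The right side vanishes at k = 8, so the series terminates at degree 8.
Standard normalization L_n(0) = 1 gives a_0 = 1. Work upward with a_{k+1} = (k - 8) a_k / (k+1)^2:
  a_1 = (0 - 8)(1) / 1^2 = -8/1 = -8
  a_2 = (1 - 8)(-8) / 2^2 = 56/4 = 14
  a_3 = (2 - 8)(14) / 3^2 = -84/9 = -28/3
  a_4 = (3 - 8)(-28/3) / 4^2 = (140/3)/16 = 35/12
  a_5 = (4 - 8)(35/12) / 5^2 = (-35/3)/25 = -7/15
  a_6 = (5 - 8)(-7/15) / 6^2 = (7/5)/36 = 7/180
  a_7 = (6 - 8)(7/180) / 7^2 = (-7/90)/49 = -1/630
  a_8 = (7 - 8)(-1/630) / 8^2 = (1/630)/64 = 1/40320
Hence L_8(x) = x^8/40320 - x^7/630 + 7 x^6/180 - 7 x^5/15 + 35 x^4/12 - 28 x^3/3 + 14 x^2 - 8 x + 1.

L_8(x); series = x^8/40320 - x^7/630 + 7 x^6/180 - 7 x^5/15 + 35 x^4/12 - 28 x^3/3 + 14 x^2 - 8 x + 1


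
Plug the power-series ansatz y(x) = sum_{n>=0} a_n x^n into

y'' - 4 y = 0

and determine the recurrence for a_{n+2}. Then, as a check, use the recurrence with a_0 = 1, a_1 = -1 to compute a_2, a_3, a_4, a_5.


Substitute y = sum_n a_n x^n into y'' + (const) y = 0.
y''(x) = sum_{n>=0} (n+2)(n+1) a_{n+2} x^n.
The ODE becomes sum_n [(n+2)(n+1) a_{n+2} - 4 a_n] x^n = 0.
Setting each coefficient to zero gives the recurrence:
  (n+2)(n+1) a_{n+2} - 4 a_n = 0,
  a_{n+2} = 4 / ((n+1)(n+2)) a_n.

Check with a_0 = 1, a_1 = -1 (apply the recurrence for n = 0, 1, 2, 3): a_0 = 1, a_1 = -1, a_2 = 2, a_3 = -2/3, a_4 = 2/3, a_5 = -2/15.

a_{n+2} = 4/((n+1)(n+2)) * a_n; check: a_0 = 1, a_1 = -1, a_2 = 2, a_3 = -2/3, a_4 = 2/3, a_5 = -2/15


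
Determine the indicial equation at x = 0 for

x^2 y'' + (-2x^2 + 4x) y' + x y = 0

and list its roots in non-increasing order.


Divide by x^2 to reach normal form y'' + P_1(x) y' + P_2(x) y = 0 with P_1(x) = -2 + 4/x and P_2(x) = 1/x.
x = 0 is a singular point because the y'-coefficient -2 + 4/x has a pole at x = 0 and the y-coefficient 1/x has a pole at x = 0.
It is a regular singular point because x P_1(x) = p(x) = 4 - 2x and x^2 P_2(x) = q(x) = x are polynomials, hence analytic at x = 0.
p(0) = 4,  q(0) = 0.
Indicial equation: r(r-1) + p(0) r + q(0) = 0, i.e. r^2 + (p(0) - 1) r + q(0) = 0, i.e. r^2 + 3 r = 0.
Discriminant: (3)^2 - 4(0) = 9, so r = (-3 ± 3)/2.
Solving: r_1 = 0, r_2 = -3.

indicial: r^2 + 3 r = 0; roots r_1 = 0, r_2 = -3


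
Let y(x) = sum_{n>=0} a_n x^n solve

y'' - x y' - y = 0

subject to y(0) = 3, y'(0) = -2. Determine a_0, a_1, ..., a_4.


Ansatz: y(x) = sum_{n>=0} a_n x^n, so y'(x) = sum_{n>=1} n a_n x^(n-1) and y''(x) = sum_{n>=2} n(n-1) a_n x^(n-2).
Substitute into P(x) y'' + Q(x) y' + R(x) y = 0 with P(x) = 1, Q(x) = -x, R(x) = -1, and match powers of x.
Initial conditions: a_0 = 3, a_1 = -2.
Setting the coefficient of each power of x to zero and solving order by order (substituting the coefficients already found):
  x^0: 2 a_2 - a_0 = 0  ->  2 a_2 = a_0 = 3  ->  a_2 = 3/2
  x^1: 6 a_3 - 2 a_1 = 0  ->  6 a_3 = 2 a_1 = -4  ->  a_3 = -2/3
  x^2: 12 a_4 - 3 a_2 = 0  ->  12 a_4 = 3 a_2 = 9/2  ->  a_4 = 3/8
Truncated series: y(x) = 3 - 2 x + (3/2) x^2 - (2/3) x^3 + (3/8) x^4 + O(x^5).

a_0 = 3; a_1 = -2; a_2 = 3/2; a_3 = -2/3; a_4 = 3/8


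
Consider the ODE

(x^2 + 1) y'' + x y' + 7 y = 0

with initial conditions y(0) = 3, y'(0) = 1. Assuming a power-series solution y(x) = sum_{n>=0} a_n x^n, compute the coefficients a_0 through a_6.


Ansatz: y(x) = sum_{n>=0} a_n x^n, so y'(x) = sum_{n>=1} n a_n x^(n-1) and y''(x) = sum_{n>=2} n(n-1) a_n x^(n-2).
Substitute into P(x) y'' + Q(x) y' + R(x) y = 0 with P(x) = x^2 + 1, Q(x) = x, R(x) = 7, and match powers of x.
Initial conditions: a_0 = 3, a_1 = 1.
Setting the coefficient of each power of x to zero and solving order by order (substituting the coefficients already found):
  x^0: 2 a_2 + 7 a_0 = 0  ->  2 a_2 = -7 a_0 = -21  ->  a_2 = -21/2
  x^1: 6 a_3 + 8 a_1 = 0  ->  6 a_3 = -8 a_1 = -8  ->  a_3 = -4/3
  x^2: 12 a_4 + 11 a_2 = 0  ->  12 a_4 = -11 a_2 = 231/2  ->  a_4 = 77/8
  x^3: 20 a_5 + 16 a_3 = 0  ->  20 a_5 = -16 a_3 = 64/3  ->  a_5 = 16/15
  x^4: 30 a_6 + 23 a_4 = 0  ->  30 a_6 = -23 a_4 = -1771/8  ->  a_6 = -1771/240
Truncated series: y(x) = 3 + x - (21/2) x^2 - (4/3) x^3 + (77/8) x^4 + (16/15) x^5 - (1771/240) x^6 + O(x^7).

a_0 = 3; a_1 = 1; a_2 = -21/2; a_3 = -4/3; a_4 = 77/8; a_5 = 16/15; a_6 = -1771/240


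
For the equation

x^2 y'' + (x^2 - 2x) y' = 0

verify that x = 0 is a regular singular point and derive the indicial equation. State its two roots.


Divide by x^2 to reach normal form y'' + P_1(x) y' + P_2(x) y = 0 with P_1(x) = 1 - 2/x and P_2(x) = 0.
x = 0 is a singular point because the y'-coefficient 1 - 2/x has a pole at x = 0.
It is a regular singular point because x P_1(x) = p(x) = x - 2 and x^2 P_2(x) = q(x) = 0 are polynomials, hence analytic at x = 0.
p(0) = -2,  q(0) = 0.
Indicial equation: r(r-1) + p(0) r + q(0) = 0, i.e. r^2 + (p(0) - 1) r + q(0) = 0, i.e. r^2 - 3 r = 0.
Discriminant: (-3)^2 - 4(0) = 9, so r = (3 ± 3)/2.
Solving: r_1 = 3, r_2 = 0.

indicial: r^2 - 3 r = 0; roots r_1 = 3, r_2 = 0


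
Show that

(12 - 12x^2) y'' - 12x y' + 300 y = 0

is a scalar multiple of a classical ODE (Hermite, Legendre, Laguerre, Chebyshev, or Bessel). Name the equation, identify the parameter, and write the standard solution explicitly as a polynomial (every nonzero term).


All three coefficients share the factor 12; dividing through by 12 gives  (1 - x^2) y'' - x y' + 25 y = 0.
This matches the Chebyshev equation (1 - x^2) y'' - x y' + n^2 y = 0 (note the -x y' term, not -2x y') with n^2 = 25, so n = 5; the polynomial solution is T_5(x).
With y = sum_k a_k x^k, matching x^k gives (k+2)(k+1) a_{k+2} = (k^2 - n^2) a_k = (k - 5)(k + 5) a_k. The right side vanishes at k = 5, so the series with the parity of 5 terminates at degree 5.
Standard normalization: leading coefficient of T_n is 2^(n-1), so a_5 = 2^4 = 16. Work downward with a_k = (k+1)(k+2) a_{k+2} / ((k - 5)(k + 5)):
  a_3 = (4)(5)(16) / ((3 - 5)(3 + 5)) = 320/(-16) = -20
  a_1 = (2)(3)(-20) / ((1 - 5)(1 + 5)) = -120/(-24) = 5
Hence T_5(x) = 16 x^5 - 20 x^3 + 5 x.

T_5(x); series = 16 x^5 - 20 x^3 + 5 x


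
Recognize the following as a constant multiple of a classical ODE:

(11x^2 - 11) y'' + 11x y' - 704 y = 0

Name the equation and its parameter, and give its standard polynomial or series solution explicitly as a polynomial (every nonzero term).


All three coefficients share the factor -11; dividing through by -11 gives  (1 - x^2) y'' - x y' + 64 y = 0.
This matches the Chebyshev equation (1 - x^2) y'' - x y' + n^2 y = 0 (note the -x y' term, not -2x y') with n^2 = 64, so n = 8; the polynomial solution is T_8(x).
With y = sum_k a_k x^k, matching x^k gives (k+2)(k+1) a_{k+2} = (k^2 - n^2) a_k = (k - 8)(k + 8) a_k. The right side vanishes at k = 8, so the series with the parity of 8 terminates at degree 8.
Standard normalization: leading coefficient of T_n is 2^(n-1), so a_8 = 2^7 = 128. Work downward with a_k = (k+1)(k+2) a_{k+2} / ((k - 8)(k + 8)):
  a_6 = (7)(8)(128) / ((6 - 8)(6 + 8)) = 7168/(-28) = -256
  a_4 = (5)(6)(-256) / ((4 - 8)(4 + 8)) = -7680/(-48) = 160
  a_2 = (3)(4)(160) / ((2 - 8)(2 + 8)) = 1920/(-60) = -32
  a_0 = (1)(2)(-32) / ((0 - 8)(0 + 8)) = -64/(-64) = 1
Hence T_8(x) = 128 x^8 - 256 x^6 + 160 x^4 - 32 x^2 + 1.

T_8(x); series = 128 x^8 - 256 x^6 + 160 x^4 - 32 x^2 + 1


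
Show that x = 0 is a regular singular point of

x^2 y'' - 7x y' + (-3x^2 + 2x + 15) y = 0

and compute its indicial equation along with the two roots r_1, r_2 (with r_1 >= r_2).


Divide by x^2 to reach normal form y'' + P_1(x) y' + P_2(x) y = 0 with P_1(x) = -7/x and P_2(x) = -3 + 2/x + 15/x^2.
x = 0 is a singular point because the y'-coefficient -7/x has a pole at x = 0 and the y-coefficient -3 + 2/x + 15/x^2 has a pole at x = 0.
It is a regular singular point because x P_1(x) = p(x) = -7 and x^2 P_2(x) = q(x) = -3x^2 + 2x + 15 are polynomials, hence analytic at x = 0.
p(0) = -7,  q(0) = 15.
Indicial equation: r(r-1) + p(0) r + q(0) = 0, i.e. r^2 + (p(0) - 1) r + q(0) = 0, i.e. r^2 - 8 r + 15 = 0.
Discriminant: (-8)^2 - 4(15) = 4, so r = (8 ± 2)/2.
Solving: r_1 = 5, r_2 = 3.

indicial: r^2 - 8 r + 15 = 0; roots r_1 = 5, r_2 = 3


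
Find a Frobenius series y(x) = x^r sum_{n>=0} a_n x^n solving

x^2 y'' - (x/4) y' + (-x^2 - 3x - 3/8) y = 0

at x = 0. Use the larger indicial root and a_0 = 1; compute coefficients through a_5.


Write in Frobenius form y'' + (p(x)/x) y' + (q(x)/x^2) y = 0:
  p(x) = -1/4,  q(x) = -x^2 - 3x - 3/8.
Indicial equation: r(r-1) + (-1/4) r + (-3/8) = 0 -> roots r_1 = 3/2, r_2 = -1/4.
Take r = r_1 = 3/2. Let y(x) = x^r sum_{n>=0} a_n x^n with a_0 = 1.
Substitute y = x^r sum a_n x^n and match x^{r+n}. The recurrence is
  D(n) a_n - 3 a_{n-1} - 1 a_{n-2} = 0,  where D(n) = (r+n)(r+n-1) + (-1/4)(r+n) + (-3/8).
  a_n = [3 a_{n-1} + 1 a_{n-2}] / D(n).
Since the indicial polynomial factors as (r - r_1)(r - r_2), D(n) = (r_1 + n - r_1)(r_1 + n - r_2) = n(n + 7/4).
Evaluating step by step (a_0 = 1):
  n = 1: D(1) = 1(1 + 7/4) = 11/4; numerator = 3(1) = 3; a_1 = (3)/(11/4) = 12/11
  n = 2: D(2) = 2(2 + 7/4) = 15/2; numerator = 3(12/11) + 1(1) = 47/11; a_2 = (47/11)/(15/2) = 94/165
  n = 3: D(3) = 3(3 + 7/4) = 57/4; numerator = 3(94/165) + 1(12/11) = 14/5; a_3 = (14/5)/(57/4) = 56/285
  n = 4: D(4) = 4(4 + 7/4) = 23; numerator = 3(56/285) + 1(94/165) = 3634/3135; a_4 = (3634/3135)/(23) = 158/3135
  n = 5: D(5) = 5(5 + 7/4) = 135/4; numerator = 3(158/3135) + 1(56/285) = 218/627; a_5 = (218/627)/(135/4) = 872/84645

r = 3/2; a_0 = 1; a_1 = 12/11; a_2 = 94/165; a_3 = 56/285; a_4 = 158/3135; a_5 = 872/84645


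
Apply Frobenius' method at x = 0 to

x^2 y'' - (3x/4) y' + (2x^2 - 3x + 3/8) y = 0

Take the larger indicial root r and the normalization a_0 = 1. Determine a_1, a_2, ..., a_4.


Write in Frobenius form y'' + (p(x)/x) y' + (q(x)/x^2) y = 0:
  p(x) = -3/4,  q(x) = 2x^2 - 3x + 3/8.
Indicial equation: r(r-1) + (-3/4) r + (3/8) = 0 -> roots r_1 = 3/2, r_2 = 1/4.
Take r = r_1 = 3/2. Let y(x) = x^r sum_{n>=0} a_n x^n with a_0 = 1.
Substitute y = x^r sum a_n x^n and match x^{r+n}. The recurrence is
  D(n) a_n - 3 a_{n-1} + 2 a_{n-2} = 0,  where D(n) = (r+n)(r+n-1) + (-3/4)(r+n) + (3/8).
  a_n = [3 a_{n-1} - 2 a_{n-2}] / D(n).
Since the indicial polynomial factors as (r - r_1)(r - r_2), D(n) = (r_1 + n - r_1)(r_1 + n - r_2) = n(n + 5/4).
Evaluating step by step (a_0 = 1):
  n = 1: D(1) = 1(1 + 5/4) = 9/4; numerator = 3(1) = 3; a_1 = (3)/(9/4) = 4/3
  n = 2: D(2) = 2(2 + 5/4) = 13/2; numerator = 3(4/3) - 2(1) = 2; a_2 = (2)/(13/2) = 4/13
  n = 3: D(3) = 3(3 + 5/4) = 51/4; numerator = 3(4/13) - 2(4/3) = -68/39; a_3 = (-68/39)/(51/4) = -16/117
  n = 4: D(4) = 4(4 + 5/4) = 21; numerator = 3(-16/117) - 2(4/13) = -40/39; a_4 = (-40/39)/(21) = -40/819

r = 3/2; a_0 = 1; a_1 = 4/3; a_2 = 4/13; a_3 = -16/117; a_4 = -40/819


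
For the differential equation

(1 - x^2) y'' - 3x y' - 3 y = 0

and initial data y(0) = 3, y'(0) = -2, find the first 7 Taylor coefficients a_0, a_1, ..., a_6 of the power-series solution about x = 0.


Ansatz: y(x) = sum_{n>=0} a_n x^n, so y'(x) = sum_{n>=1} n a_n x^(n-1) and y''(x) = sum_{n>=2} n(n-1) a_n x^(n-2).
Substitute into P(x) y'' + Q(x) y' + R(x) y = 0 with P(x) = 1 - x^2, Q(x) = -3x, R(x) = -3, and match powers of x.
Initial conditions: a_0 = 3, a_1 = -2.
Setting the coefficient of each power of x to zero and solving order by order (substituting the coefficients already found):
  x^0: 2 a_2 - 3 a_0 = 0  ->  2 a_2 = 3 a_0 = 9  ->  a_2 = 9/2
  x^1: 6 a_3 - 6 a_1 = 0  ->  6 a_3 = 6 a_1 = -12  ->  a_3 = -2
  x^2: 12 a_4 - 11 a_2 = 0  ->  12 a_4 = 11 a_2 = 99/2  ->  a_4 = 33/8
  x^3: 20 a_5 - 18 a_3 = 0  ->  20 a_5 = 18 a_3 = -36  ->  a_5 = -9/5
  x^4: 30 a_6 - 27 a_4 = 0  ->  30 a_6 = 27 a_4 = 891/8  ->  a_6 = 297/80
Truncated series: y(x) = 3 - 2 x + (9/2) x^2 - 2 x^3 + (33/8) x^4 - (9/5) x^5 + (297/80) x^6 + O(x^7).

a_0 = 3; a_1 = -2; a_2 = 9/2; a_3 = -2; a_4 = 33/8; a_5 = -9/5; a_6 = 297/80


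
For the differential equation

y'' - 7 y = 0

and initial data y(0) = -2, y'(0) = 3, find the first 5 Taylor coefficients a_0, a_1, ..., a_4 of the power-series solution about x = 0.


Ansatz: y(x) = sum_{n>=0} a_n x^n, so y'(x) = sum_{n>=1} n a_n x^(n-1) and y''(x) = sum_{n>=2} n(n-1) a_n x^(n-2).
Substitute into P(x) y'' + Q(x) y' + R(x) y = 0 with P(x) = 1, Q(x) = 0, R(x) = -7, and match powers of x.
Initial conditions: a_0 = -2, a_1 = 3.
Setting the coefficient of each power of x to zero and solving order by order (substituting the coefficients already found):
  x^0: 2 a_2 - 7 a_0 = 0  ->  2 a_2 = 7 a_0 = -14  ->  a_2 = -7
  x^1: 6 a_3 - 7 a_1 = 0  ->  6 a_3 = 7 a_1 = 21  ->  a_3 = 7/2
  x^2: 12 a_4 - 7 a_2 = 0  ->  12 a_4 = 7 a_2 = -49  ->  a_4 = -49/12
Truncated series: y(x) = -2 + 3 x - 7 x^2 + (7/2) x^3 - (49/12) x^4 + O(x^5).

a_0 = -2; a_1 = 3; a_2 = -7; a_3 = 7/2; a_4 = -49/12


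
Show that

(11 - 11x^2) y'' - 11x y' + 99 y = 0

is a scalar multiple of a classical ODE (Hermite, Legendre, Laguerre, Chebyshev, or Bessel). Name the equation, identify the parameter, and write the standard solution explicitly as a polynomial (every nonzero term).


All three coefficients share the factor 11; dividing through by 11 gives  (1 - x^2) y'' - x y' + 9 y = 0.
This matches the Chebyshev equation (1 - x^2) y'' - x y' + n^2 y = 0 (note the -x y' term, not -2x y') with n^2 = 9, so n = 3; the polynomial solution is T_3(x).
With y = sum_k a_k x^k, matching x^k gives (k+2)(k+1) a_{k+2} = (k^2 - n^2) a_k = (k - 3)(k + 3) a_k. The right side vanishes at k = 3, so the series with the parity of 3 terminates at degree 3.
Standard normalization: leading coefficient of T_n is 2^(n-1), so a_3 = 2^2 = 4. Work downward with a_k = (k+1)(k+2) a_{k+2} / ((k - 3)(k + 3)):
  a_1 = (2)(3)(4) / ((1 - 3)(1 + 3)) = 24/(-8) = -3
Hence T_3(x) = 4 x^3 - 3 x.

T_3(x); series = 4 x^3 - 3 x


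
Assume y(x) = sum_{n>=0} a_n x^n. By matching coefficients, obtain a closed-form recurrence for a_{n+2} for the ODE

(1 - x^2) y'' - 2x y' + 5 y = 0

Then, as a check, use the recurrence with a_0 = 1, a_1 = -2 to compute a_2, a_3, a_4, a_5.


Substitute y = sum_n a_n x^n.
(1 - 1 x^2) y'' contributes (n+2)(n+1) a_{n+2} - n(n-1) a_n at x^n.
-2 x y'(x) contributes -2 n a_n at x^n.
5 y(x) contributes 5 a_n at x^n.
Matching x^n: (n+2)(n+1) a_{n+2} + (-n(n-1) - 2 n + 5) a_n = 0.
Thus a_{n+2} = (n(n-1) + 2 n - 5) / ((n+1)(n+2)) * a_n.

Check with a_0 = 1, a_1 = -2 (apply the recurrence for n = 0, 1, 2, 3): a_0 = 1, a_1 = -2, a_2 = -5/2, a_3 = 1, a_4 = -5/24, a_5 = 7/20.

a_(n+2) = (n(n-1) + 2 n - 5) / ((n+1)(n+2)) * a_n; check: a_0 = 1, a_1 = -2, a_2 = -5/2, a_3 = 1, a_4 = -5/24, a_5 = 7/20


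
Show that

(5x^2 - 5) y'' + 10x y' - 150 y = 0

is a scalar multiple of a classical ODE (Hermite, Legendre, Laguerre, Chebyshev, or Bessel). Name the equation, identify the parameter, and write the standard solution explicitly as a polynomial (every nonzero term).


All three coefficients share the factor -5; dividing through by -5 gives  (1 - x^2) y'' - 2x y' + 30 y = 0.
This matches the Legendre equation (1 - x^2) y'' - 2x y' + n(n+1) y = 0 (note the -2x y' term) with n(n+1) = 30, so n = 5; the polynomial solution is P_5(x).
With y = sum_k a_k x^k, matching x^k gives (k+2)(k+1) a_{k+2} = [k(k+1) - n(n+1)] a_k = (k - 5)(k + 6) a_k. The right side vanishes at k = 5, so the series with the parity of 5 terminates at degree 5.
Standard normalization (P_n(1) = 1): leading coefficient (2n)!/(2^n (n!)^2) = 3628800/(32*14400) = 63/8, so a_5 = 63/8. Work downward with a_k = (k+1)(k+2) a_{k+2} / ((k - 5)(k + 6)):
  a_3 = (4)(5)(63/8) / ((3 - 5)(3 + 6)) = (315/2)/(-18) = -35/4
  a_1 = (2)(3)(-35/4) / ((1 - 5)(1 + 6)) = (-105/2)/(-28) = 15/8
Hence P_5(x) = 63 x^5/8 - 35 x^3/4 + 15 x/8.

P_5(x); series = 63 x^5/8 - 35 x^3/4 + 15 x/8


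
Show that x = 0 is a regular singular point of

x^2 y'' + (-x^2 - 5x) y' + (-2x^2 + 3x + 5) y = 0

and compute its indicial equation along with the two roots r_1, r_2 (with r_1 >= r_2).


Divide by x^2 to reach normal form y'' + P_1(x) y' + P_2(x) y = 0 with P_1(x) = -1 - 5/x and P_2(x) = -2 + 3/x + 5/x^2.
x = 0 is a singular point because the y'-coefficient -1 - 5/x has a pole at x = 0 and the y-coefficient -2 + 3/x + 5/x^2 has a pole at x = 0.
It is a regular singular point because x P_1(x) = p(x) = -x - 5 and x^2 P_2(x) = q(x) = -2x^2 + 3x + 5 are polynomials, hence analytic at x = 0.
p(0) = -5,  q(0) = 5.
Indicial equation: r(r-1) + p(0) r + q(0) = 0, i.e. r^2 + (p(0) - 1) r + q(0) = 0, i.e. r^2 - 6 r + 5 = 0.
Discriminant: (-6)^2 - 4(5) = 16, so r = (6 ± 4)/2.
Solving: r_1 = 5, r_2 = 1.

indicial: r^2 - 6 r + 5 = 0; roots r_1 = 5, r_2 = 1


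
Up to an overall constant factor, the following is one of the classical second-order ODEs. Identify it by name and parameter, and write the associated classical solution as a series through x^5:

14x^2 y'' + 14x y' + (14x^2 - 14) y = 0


All three coefficients share the factor 14; dividing through by 14 gives  x^2 y'' + x y' + (x^2 - 1) y = 0.
This matches the Bessel equation x^2 y'' + x y' + (x^2 - nu^2) y = 0 with nu^2 = 1, so nu = 1; the solution bounded at x = 0 is J_1(x).
Frobenius at x = 0: indicial roots ±nu; for r = nu the recurrence k(k + 2nu) c_k = -c_{k-2} gives the standard series J_nu(x) = sum_{k>=0} (-1)^k / (k! (k+nu)!) (x/2)^(2k+nu). Evaluate the first 3 terms:
  k = 0: (-1)^0 / (0! * 1! * 2^1) x^1 = 1/(1*1*2) x^1 = (1/2) x^1
  k = 1: (-1)^1 / (1! * 2! * 2^3) x^3 = -1/(1*2*8) x^3 = (-1/16) x^3
  k = 2: (-1)^2 / (2! * 3! * 2^5) x^5 = 1/(2*6*32) x^5 = (1/384) x^5
Hence J_1(x) = x^5/384 - x^3/16 + x/2 + ....

J_1(x); series = x^5/384 - x^3/16 + x/2


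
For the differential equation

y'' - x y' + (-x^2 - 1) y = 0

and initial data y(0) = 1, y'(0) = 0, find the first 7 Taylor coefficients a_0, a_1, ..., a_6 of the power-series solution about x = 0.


Ansatz: y(x) = sum_{n>=0} a_n x^n, so y'(x) = sum_{n>=1} n a_n x^(n-1) and y''(x) = sum_{n>=2} n(n-1) a_n x^(n-2).
Substitute into P(x) y'' + Q(x) y' + R(x) y = 0 with P(x) = 1, Q(x) = -x, R(x) = -x^2 - 1, and match powers of x.
Initial conditions: a_0 = 1, a_1 = 0.
Setting the coefficient of each power of x to zero and solving order by order (substituting the coefficients already found):
  x^0: 2 a_2 - a_0 = 0  ->  2 a_2 = a_0 = 1  ->  a_2 = 1/2
  x^1: 6 a_3 - 2 a_1 = 0  ->  6 a_3 = 2 a_1 = 0  ->  a_3 = 0
  x^2: 12 a_4 - 3 a_2 - a_0 = 0  ->  12 a_4 = 3 a_2 + a_0 = 5/2  ->  a_4 = 5/24
  x^3: 20 a_5 - 4 a_3 - a_1 = 0  ->  20 a_5 = 4 a_3 + a_1 = 0  ->  a_5 = 0
  x^4: 30 a_6 - 5 a_4 - a_2 = 0  ->  30 a_6 = 5 a_4 + a_2 = 37/24  ->  a_6 = 37/720
Truncated series: y(x) = 1 + (1/2) x^2 + (5/24) x^4 + (37/720) x^6 + O(x^7).

a_0 = 1; a_1 = 0; a_2 = 1/2; a_3 = 0; a_4 = 5/24; a_5 = 0; a_6 = 37/720


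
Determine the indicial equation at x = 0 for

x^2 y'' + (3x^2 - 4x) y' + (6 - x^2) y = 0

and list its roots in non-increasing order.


Divide by x^2 to reach normal form y'' + P_1(x) y' + P_2(x) y = 0 with P_1(x) = 3 - 4/x and P_2(x) = -1 + 6/x^2.
x = 0 is a singular point because the y'-coefficient 3 - 4/x has a pole at x = 0 and the y-coefficient -1 + 6/x^2 has a pole at x = 0.
It is a regular singular point because x P_1(x) = p(x) = 3x - 4 and x^2 P_2(x) = q(x) = 6 - x^2 are polynomials, hence analytic at x = 0.
p(0) = -4,  q(0) = 6.
Indicial equation: r(r-1) + p(0) r + q(0) = 0, i.e. r^2 + (p(0) - 1) r + q(0) = 0, i.e. r^2 - 5 r + 6 = 0.
Discriminant: (-5)^2 - 4(6) = 1, so r = (5 ± 1)/2.
Solving: r_1 = 3, r_2 = 2.

indicial: r^2 - 5 r + 6 = 0; roots r_1 = 3, r_2 = 2


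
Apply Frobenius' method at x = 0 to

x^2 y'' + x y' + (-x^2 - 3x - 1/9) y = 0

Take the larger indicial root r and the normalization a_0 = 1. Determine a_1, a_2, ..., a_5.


Write in Frobenius form y'' + (p(x)/x) y' + (q(x)/x^2) y = 0:
  p(x) = 1,  q(x) = -x^2 - 3x - 1/9.
Indicial equation: r(r-1) + (1) r + (-1/9) = 0 -> roots r_1 = 1/3, r_2 = -1/3.
Take r = r_1 = 1/3. Let y(x) = x^r sum_{n>=0} a_n x^n with a_0 = 1.
Substitute y = x^r sum a_n x^n and match x^{r+n}. The recurrence is
  D(n) a_n - 3 a_{n-1} - 1 a_{n-2} = 0,  where D(n) = (r+n)(r+n-1) + (1)(r+n) + (-1/9).
  a_n = [3 a_{n-1} + 1 a_{n-2}] / D(n).
Since the indicial polynomial factors as (r - r_1)(r - r_2), D(n) = (r_1 + n - r_1)(r_1 + n - r_2) = n(n + 2/3).
Evaluating step by step (a_0 = 1):
  n = 1: D(1) = 1(1 + 2/3) = 5/3; numerator = 3(1) = 3; a_1 = (3)/(5/3) = 9/5
  n = 2: D(2) = 2(2 + 2/3) = 16/3; numerator = 3(9/5) + 1(1) = 32/5; a_2 = (32/5)/(16/3) = 6/5
  n = 3: D(3) = 3(3 + 2/3) = 11; numerator = 3(6/5) + 1(9/5) = 27/5; a_3 = (27/5)/(11) = 27/55
  n = 4: D(4) = 4(4 + 2/3) = 56/3; numerator = 3(27/55) + 1(6/5) = 147/55; a_4 = (147/55)/(56/3) = 63/440
  n = 5: D(5) = 5(5 + 2/3) = 85/3; numerator = 3(63/440) + 1(27/55) = 81/88; a_5 = (81/88)/(85/3) = 243/7480

r = 1/3; a_0 = 1; a_1 = 9/5; a_2 = 6/5; a_3 = 27/55; a_4 = 63/440; a_5 = 243/7480


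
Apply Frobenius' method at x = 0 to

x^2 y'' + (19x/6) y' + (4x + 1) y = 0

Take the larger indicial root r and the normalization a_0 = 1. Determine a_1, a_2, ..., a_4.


Write in Frobenius form y'' + (p(x)/x) y' + (q(x)/x^2) y = 0:
  p(x) = 19/6,  q(x) = 4x + 1.
Indicial equation: r(r-1) + (19/6) r + (1) = 0 -> roots r_1 = -2/3, r_2 = -3/2.
Take r = r_1 = -2/3. Let y(x) = x^r sum_{n>=0} a_n x^n with a_0 = 1.
Substitute y = x^r sum a_n x^n and match x^{r+n}. The recurrence is
  D(n) a_n + 4 a_{n-1} = 0,  where D(n) = (r+n)(r+n-1) + (19/6)(r+n) + (1).
  a_n = -4 / D(n) * a_{n-1}.
Since the indicial polynomial factors as (r - r_1)(r - r_2), D(n) = (r_1 + n - r_1)(r_1 + n - r_2) = n(n + 5/6).
Evaluating step by step (a_0 = 1):
  n = 1: D(1) = 1(1 + 5/6) = 11/6; numerator = -4(1) = -4; a_1 = (-4)/(11/6) = -24/11
  n = 2: D(2) = 2(2 + 5/6) = 17/3; numerator = -4(-24/11) = 96/11; a_2 = (96/11)/(17/3) = 288/187
  n = 3: D(3) = 3(3 + 5/6) = 23/2; numerator = -4(288/187) = -1152/187; a_3 = (-1152/187)/(23/2) = -2304/4301
  n = 4: D(4) = 4(4 + 5/6) = 58/3; numerator = -4(-2304/4301) = 9216/4301; a_4 = (9216/4301)/(58/3) = 13824/124729

r = -2/3; a_0 = 1; a_1 = -24/11; a_2 = 288/187; a_3 = -2304/4301; a_4 = 13824/124729


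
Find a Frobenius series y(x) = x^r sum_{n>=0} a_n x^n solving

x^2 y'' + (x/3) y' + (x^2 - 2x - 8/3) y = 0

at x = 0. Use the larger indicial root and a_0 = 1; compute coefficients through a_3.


Write in Frobenius form y'' + (p(x)/x) y' + (q(x)/x^2) y = 0:
  p(x) = 1/3,  q(x) = x^2 - 2x - 8/3.
Indicial equation: r(r-1) + (1/3) r + (-8/3) = 0 -> roots r_1 = 2, r_2 = -4/3.
Take r = r_1 = 2. Let y(x) = x^r sum_{n>=0} a_n x^n with a_0 = 1.
Substitute y = x^r sum a_n x^n and match x^{r+n}. The recurrence is
  D(n) a_n - 2 a_{n-1} + 1 a_{n-2} = 0,  where D(n) = (r+n)(r+n-1) + (1/3)(r+n) + (-8/3).
  a_n = [2 a_{n-1} - 1 a_{n-2}] / D(n).
Since the indicial polynomial factors as (r - r_1)(r - r_2), D(n) = (r_1 + n - r_1)(r_1 + n - r_2) = n(n + 10/3).
Evaluating step by step (a_0 = 1):
  n = 1: D(1) = 1(1 + 10/3) = 13/3; numerator = 2(1) = 2; a_1 = (2)/(13/3) = 6/13
  n = 2: D(2) = 2(2 + 10/3) = 32/3; numerator = 2(6/13) - 1(1) = -1/13; a_2 = (-1/13)/(32/3) = -3/416
  n = 3: D(3) = 3(3 + 10/3) = 19; numerator = 2(-3/416) - 1(6/13) = -99/208; a_3 = (-99/208)/(19) = -99/3952

r = 2; a_0 = 1; a_1 = 6/13; a_2 = -3/416; a_3 = -99/3952


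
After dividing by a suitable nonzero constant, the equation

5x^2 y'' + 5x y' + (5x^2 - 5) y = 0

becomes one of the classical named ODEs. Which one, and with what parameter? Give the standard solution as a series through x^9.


All three coefficients share the factor 5; dividing through by 5 gives  x^2 y'' + x y' + (x^2 - 1) y = 0.
This matches the Bessel equation x^2 y'' + x y' + (x^2 - nu^2) y = 0 with nu^2 = 1, so nu = 1; the solution bounded at x = 0 is J_1(x).
Frobenius at x = 0: indicial roots ±nu; for r = nu the recurrence k(k + 2nu) c_k = -c_{k-2} gives the standard series J_nu(x) = sum_{k>=0} (-1)^k / (k! (k+nu)!) (x/2)^(2k+nu). Evaluate the first 5 terms:
  k = 0: (-1)^0 / (0! * 1! * 2^1) x^1 = 1/(1*1*2) x^1 = (1/2) x^1
  k = 1: (-1)^1 / (1! * 2! * 2^3) x^3 = -1/(1*2*8) x^3 = (-1/16) x^3
  k = 2: (-1)^2 / (2! * 3! * 2^5) x^5 = 1/(2*6*32) x^5 = (1/384) x^5
  k = 3: (-1)^3 / (3! * 4! * 2^7) x^7 = -1/(6*24*128) x^7 = (-1/18432) x^7
  k = 4: (-1)^4 / (4! * 5! * 2^9) x^9 = 1/(24*120*512) x^9 = (1/1474560) x^9
Hence J_1(x) = x^9/1474560 - x^7/18432 + x^5/384 - x^3/16 + x/2 + ....

J_1(x); series = x^9/1474560 - x^7/18432 + x^5/384 - x^3/16 + x/2


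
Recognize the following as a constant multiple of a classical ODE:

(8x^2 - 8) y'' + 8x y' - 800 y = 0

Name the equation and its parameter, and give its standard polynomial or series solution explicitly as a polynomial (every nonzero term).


All three coefficients share the factor -8; dividing through by -8 gives  (1 - x^2) y'' - x y' + 100 y = 0.
This matches the Chebyshev equation (1 - x^2) y'' - x y' + n^2 y = 0 (note the -x y' term, not -2x y') with n^2 = 100, so n = 10; the polynomial solution is T_10(x).
With y = sum_k a_k x^k, matching x^k gives (k+2)(k+1) a_{k+2} = (k^2 - n^2) a_k = (k - 10)(k + 10) a_k. The right side vanishes at k = 10, so the series with the parity of 10 terminates at degree 10.
Standard normalization: leading coefficient of T_n is 2^(n-1), so a_10 = 2^9 = 512. Work downward with a_k = (k+1)(k+2) a_{k+2} / ((k - 10)(k + 10)):
  a_8 = (9)(10)(512) / ((8 - 10)(8 + 10)) = 46080/(-36) = -1280
  a_6 = (7)(8)(-1280) / ((6 - 10)(6 + 10)) = -71680/(-64) = 1120
  a_4 = (5)(6)(1120) / ((4 - 10)(4 + 10)) = 33600/(-84) = -400
  a_2 = (3)(4)(-400) / ((2 - 10)(2 + 10)) = -4800/(-96) = 50
  a_0 = (1)(2)(50) / ((0 - 10)(0 + 10)) = 100/(-100) = -1
Hence T_10(x) = 512 x^10 - 1280 x^8 + 1120 x^6 - 400 x^4 + 50 x^2 - 1.

T_10(x); series = 512 x^10 - 1280 x^8 + 1120 x^6 - 400 x^4 + 50 x^2 - 1


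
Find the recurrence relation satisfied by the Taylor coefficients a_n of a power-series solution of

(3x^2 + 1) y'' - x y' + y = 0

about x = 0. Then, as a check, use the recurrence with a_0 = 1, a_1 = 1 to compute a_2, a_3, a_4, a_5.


Substitute y = sum_n a_n x^n.
(1 + 3 x^2) y'' contributes (n+2)(n+1) a_{n+2} + 3 n(n-1) a_n at x^n.
-x y'(x) contributes -n a_n at x^n.
y(x) contributes 1 a_n at x^n.
Matching x^n: (n+2)(n+1) a_{n+2} + (3 n(n-1) - n + 1) a_n = 0.
Thus a_{n+2} = (-3 n(n-1) + n - 1) / ((n+1)(n+2)) * a_n.

Check with a_0 = 1, a_1 = 1 (apply the recurrence for n = 0, 1, 2, 3): a_0 = 1, a_1 = 1, a_2 = -1/2, a_3 = 0, a_4 = 5/24, a_5 = 0.

a_(n+2) = (-3 n(n-1) + n - 1) / ((n+1)(n+2)) * a_n; check: a_0 = 1, a_1 = 1, a_2 = -1/2, a_3 = 0, a_4 = 5/24, a_5 = 0


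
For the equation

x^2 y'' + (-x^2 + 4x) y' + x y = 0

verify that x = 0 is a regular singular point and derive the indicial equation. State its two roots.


Divide by x^2 to reach normal form y'' + P_1(x) y' + P_2(x) y = 0 with P_1(x) = -1 + 4/x and P_2(x) = 1/x.
x = 0 is a singular point because the y'-coefficient -1 + 4/x has a pole at x = 0 and the y-coefficient 1/x has a pole at x = 0.
It is a regular singular point because x P_1(x) = p(x) = 4 - x and x^2 P_2(x) = q(x) = x are polynomials, hence analytic at x = 0.
p(0) = 4,  q(0) = 0.
Indicial equation: r(r-1) + p(0) r + q(0) = 0, i.e. r^2 + (p(0) - 1) r + q(0) = 0, i.e. r^2 + 3 r = 0.
Discriminant: (3)^2 - 4(0) = 9, so r = (-3 ± 3)/2.
Solving: r_1 = 0, r_2 = -3.

indicial: r^2 + 3 r = 0; roots r_1 = 0, r_2 = -3


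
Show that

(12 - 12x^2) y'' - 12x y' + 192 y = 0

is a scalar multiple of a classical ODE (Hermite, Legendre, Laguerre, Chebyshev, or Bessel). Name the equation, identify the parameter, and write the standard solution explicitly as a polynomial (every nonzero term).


All three coefficients share the factor 12; dividing through by 12 gives  (1 - x^2) y'' - x y' + 16 y = 0.
This matches the Chebyshev equation (1 - x^2) y'' - x y' + n^2 y = 0 (note the -x y' term, not -2x y') with n^2 = 16, so n = 4; the polynomial solution is T_4(x).
With y = sum_k a_k x^k, matching x^k gives (k+2)(k+1) a_{k+2} = (k^2 - n^2) a_k = (k - 4)(k + 4) a_k. The right side vanishes at k = 4, so the series with the parity of 4 terminates at degree 4.
Standard normalization: leading coefficient of T_n is 2^(n-1), so a_4 = 2^3 = 8. Work downward with a_k = (k+1)(k+2) a_{k+2} / ((k - 4)(k + 4)):
  a_2 = (3)(4)(8) / ((2 - 4)(2 + 4)) = 96/(-12) = -8
  a_0 = (1)(2)(-8) / ((0 - 4)(0 + 4)) = -16/(-16) = 1
Hence T_4(x) = 8 x^4 - 8 x^2 + 1.

T_4(x); series = 8 x^4 - 8 x^2 + 1
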